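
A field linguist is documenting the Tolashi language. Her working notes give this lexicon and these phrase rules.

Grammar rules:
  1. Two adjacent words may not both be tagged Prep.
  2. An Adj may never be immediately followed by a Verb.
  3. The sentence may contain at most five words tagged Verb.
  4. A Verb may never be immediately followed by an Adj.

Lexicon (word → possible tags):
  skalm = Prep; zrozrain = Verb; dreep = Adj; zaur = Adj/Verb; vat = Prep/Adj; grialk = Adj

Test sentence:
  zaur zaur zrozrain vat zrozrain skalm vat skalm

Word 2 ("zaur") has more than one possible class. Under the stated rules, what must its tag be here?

Candidates per position — 1:zaur {Adj,Verb}; 2:zaur {Adj,Verb}; 3:zrozrain {Verb}; 4:vat {Prep,Adj}; 5:zrozrain {Verb}; 6:skalm {Prep}; 7:vat {Prep,Adj}; 8:skalm {Prep}.
Position 1: tagging it Adj would leave rule 2 unsatisfiable, so it must be Verb.
Position 2: tagging it Adj would leave rule 2 unsatisfiable, so it must be Verb.
Position 4: tagging it Adj would leave rule 2 unsatisfiable, so it must be Prep.
Position 7: tagging it Prep would leave rule 1 unsatisfiable, so it must be Adj.
That leaves exactly one tagging: Verb Verb Verb Prep Verb Prep Adj Prep.
Rule-by-rule: rule 1 ✓; rule 2 ✓; rule 3 ✓; rule 4 ✓.

Verb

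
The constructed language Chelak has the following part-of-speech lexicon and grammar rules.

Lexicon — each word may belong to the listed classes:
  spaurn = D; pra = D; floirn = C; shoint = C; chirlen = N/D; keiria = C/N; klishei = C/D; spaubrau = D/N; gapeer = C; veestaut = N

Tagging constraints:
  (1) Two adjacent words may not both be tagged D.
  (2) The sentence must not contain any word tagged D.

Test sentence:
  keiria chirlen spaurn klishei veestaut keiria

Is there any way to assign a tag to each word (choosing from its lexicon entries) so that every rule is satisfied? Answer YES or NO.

NO

Candidates per position — 1:keiria {C,N}; 2:chirlen {N,D}; 3:spaurn {D}; 4:klishei {C,D}; 5:veestaut {N}; 6:keiria {C,N}.
Rule 2 cannot be satisfied by any choice of tags from the lexicon.
So there is no consistent tagging.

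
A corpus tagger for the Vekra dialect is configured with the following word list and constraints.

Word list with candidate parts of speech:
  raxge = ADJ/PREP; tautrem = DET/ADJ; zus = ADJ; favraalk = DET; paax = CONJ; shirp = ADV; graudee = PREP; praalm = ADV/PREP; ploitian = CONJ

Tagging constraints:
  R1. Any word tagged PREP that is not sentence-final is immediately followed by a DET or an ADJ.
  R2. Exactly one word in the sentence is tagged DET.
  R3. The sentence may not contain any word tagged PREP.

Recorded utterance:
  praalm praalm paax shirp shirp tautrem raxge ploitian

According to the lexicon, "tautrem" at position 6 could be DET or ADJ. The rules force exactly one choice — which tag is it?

DET

Candidates per position — 1:praalm {ADV,PREP}; 2:praalm {ADV,PREP}; 3:paax {CONJ}; 4:shirp {ADV}; 5:shirp {ADV}; 6:tautrem {DET,ADJ}; 7:raxge {ADJ,PREP}; 8:ploitian {CONJ}.
Position 1: PREP is ruled out by rule 1; that leaves ADV.
Position 2: PREP is ruled out by rule 1; that leaves ADV.
Position 6: ADJ is ruled out by rule 2; that leaves DET.
Position 7: PREP is ruled out by rule 1; that leaves ADJ.
The unique satisfying tagging is: ADV ADV CONJ ADV ADV DET ADJ CONJ.
Checking: rule 1 holds; rule 2 holds; rule 3 holds.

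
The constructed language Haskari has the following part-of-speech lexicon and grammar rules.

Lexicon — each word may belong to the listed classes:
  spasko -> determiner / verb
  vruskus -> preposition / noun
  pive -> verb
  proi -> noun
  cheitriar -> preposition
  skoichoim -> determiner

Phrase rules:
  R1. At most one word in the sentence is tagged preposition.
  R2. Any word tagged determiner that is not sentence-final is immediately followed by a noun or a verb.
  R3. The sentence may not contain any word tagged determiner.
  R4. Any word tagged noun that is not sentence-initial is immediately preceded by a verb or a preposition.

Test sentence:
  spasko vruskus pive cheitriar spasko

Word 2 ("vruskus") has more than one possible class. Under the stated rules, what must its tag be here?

noun

Candidates per position — 1:spasko {determiner,verb}; 2:vruskus {preposition,noun}; 3:pive {verb}; 4:cheitriar {preposition}; 5:spasko {determiner,verb}.
Position 1: tagging it determiner would leave rule 3 unsatisfiable, so it must be verb.
Position 2: tagging it preposition would leave rule 1 unsatisfiable, so it must be noun.
Position 5: tagging it determiner would leave rule 3 unsatisfiable, so it must be verb.
The only consistent sequence is: verb noun verb preposition verb.
Check: rule 1 satisfied; rule 2 satisfied; rule 3 satisfied; rule 4 satisfied.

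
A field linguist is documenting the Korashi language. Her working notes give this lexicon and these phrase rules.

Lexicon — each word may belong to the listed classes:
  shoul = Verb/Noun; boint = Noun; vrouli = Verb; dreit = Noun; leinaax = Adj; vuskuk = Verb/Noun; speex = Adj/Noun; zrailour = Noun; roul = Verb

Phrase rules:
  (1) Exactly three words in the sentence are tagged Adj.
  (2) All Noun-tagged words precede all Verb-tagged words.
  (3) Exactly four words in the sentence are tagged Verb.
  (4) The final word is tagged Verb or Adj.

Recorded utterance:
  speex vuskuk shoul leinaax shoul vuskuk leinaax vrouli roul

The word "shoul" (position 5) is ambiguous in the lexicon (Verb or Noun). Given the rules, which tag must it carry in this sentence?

Verb

Candidates per position — 1:speex {Adj,Noun}; 2:vuskuk {Verb,Noun}; 3:shoul {Verb,Noun}; 4:leinaax {Adj}; 5:shoul {Verb,Noun}; 6:vuskuk {Verb,Noun}; 7:leinaax {Adj}; 8:vrouli {Verb}; 9:roul {Verb}.
Position 1: tagging it Noun would leave rule 1 unsatisfiable, so it must be Adj.
Position 5: the remaining choice is settled jointly with positions 2, 3, 6 — only Verb at position 5 is part of a tagging that satisfies every rule.
The only consistent sequence is: Adj Noun Noun Adj Verb Verb Adj Verb Verb.
Checking: rule 1 holds; rule 2 holds; rule 3 holds; rule 4 holds.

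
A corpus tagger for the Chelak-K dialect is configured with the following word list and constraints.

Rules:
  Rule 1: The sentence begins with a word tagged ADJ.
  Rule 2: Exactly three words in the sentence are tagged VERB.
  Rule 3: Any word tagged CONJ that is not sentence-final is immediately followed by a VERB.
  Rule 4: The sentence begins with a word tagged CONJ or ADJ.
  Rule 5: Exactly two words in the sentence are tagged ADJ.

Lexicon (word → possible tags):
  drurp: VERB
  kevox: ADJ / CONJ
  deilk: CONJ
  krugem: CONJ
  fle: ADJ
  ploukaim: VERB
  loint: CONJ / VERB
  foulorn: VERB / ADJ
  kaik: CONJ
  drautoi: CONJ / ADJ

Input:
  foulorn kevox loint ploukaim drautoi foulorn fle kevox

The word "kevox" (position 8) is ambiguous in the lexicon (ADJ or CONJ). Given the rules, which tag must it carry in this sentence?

Candidates per position — 1:foulorn {VERB,ADJ}; 2:kevox {ADJ,CONJ}; 3:loint {CONJ,VERB}; 4:ploukaim {VERB}; 5:drautoi {CONJ,ADJ}; 6:foulorn {VERB,ADJ}; 7:fle {ADJ}; 8:kevox {ADJ,CONJ}.
Word 1 cannot be VERB — rule 1 would then fail for every completion. It is ADJ.
Word 2 cannot be ADJ — rule 5 would then fail for every completion. It is CONJ.
Word 3 cannot be CONJ — rule 2 would then fail for every completion. It is VERB.
Word 5 cannot be ADJ — rule 5 would then fail for every completion. It is CONJ.
Word 6 cannot be ADJ — rule 2 would then fail for every completion. It is VERB.
Word 8 cannot be ADJ — rule 5 would then fail for every completion. It is CONJ.
So the tagging must be: ADJ CONJ VERB VERB CONJ VERB ADJ CONJ.
Checking: rule 1 ✓; rule 2 ✓; rule 3 ✓; rule 4 ✓; rule 5 ✓.

CONJ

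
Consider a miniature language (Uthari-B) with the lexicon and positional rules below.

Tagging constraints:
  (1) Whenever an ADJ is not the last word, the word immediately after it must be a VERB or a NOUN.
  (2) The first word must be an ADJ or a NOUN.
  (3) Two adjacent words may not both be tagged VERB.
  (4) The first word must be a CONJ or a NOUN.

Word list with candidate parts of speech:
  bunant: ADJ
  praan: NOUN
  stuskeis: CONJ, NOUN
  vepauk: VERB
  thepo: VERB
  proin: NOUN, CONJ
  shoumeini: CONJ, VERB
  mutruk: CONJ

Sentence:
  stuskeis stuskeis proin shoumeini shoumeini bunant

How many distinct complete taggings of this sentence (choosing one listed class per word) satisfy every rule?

Candidates per position — 1:stuskeis {CONJ,NOUN}; 2:stuskeis {CONJ,NOUN}; 3:proin {NOUN,CONJ}; 4:shoumeini {CONJ,VERB}; 5:shoumeini {CONJ,VERB}; 6:bunant {ADJ}.
There are 32 candidate sequences in total.
Checking each against the rules leaves 12 sequences.
Count = 12.

12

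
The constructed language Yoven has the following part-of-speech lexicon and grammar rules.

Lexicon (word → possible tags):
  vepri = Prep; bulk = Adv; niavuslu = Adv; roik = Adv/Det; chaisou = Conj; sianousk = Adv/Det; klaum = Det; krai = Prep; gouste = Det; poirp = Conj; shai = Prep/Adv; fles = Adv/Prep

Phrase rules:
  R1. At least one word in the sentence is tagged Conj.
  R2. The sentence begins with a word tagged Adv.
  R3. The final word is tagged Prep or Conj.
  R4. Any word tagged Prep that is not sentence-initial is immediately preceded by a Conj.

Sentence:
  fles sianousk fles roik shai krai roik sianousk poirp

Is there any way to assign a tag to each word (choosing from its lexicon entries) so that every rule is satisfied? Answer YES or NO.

Candidates per position — 1:fles {Adv,Prep}; 2:sianousk {Adv,Det}; 3:fles {Adv,Prep}; 4:roik {Adv,Det}; 5:shai {Prep,Adv}; 6:krai {Prep}; 7:roik {Adv,Det}; 8:sianousk {Adv,Det}; 9:poirp {Conj}.
Rule 4 cannot be satisfied by any choice of tags from the lexicon.
So there is no consistent tagging.

NO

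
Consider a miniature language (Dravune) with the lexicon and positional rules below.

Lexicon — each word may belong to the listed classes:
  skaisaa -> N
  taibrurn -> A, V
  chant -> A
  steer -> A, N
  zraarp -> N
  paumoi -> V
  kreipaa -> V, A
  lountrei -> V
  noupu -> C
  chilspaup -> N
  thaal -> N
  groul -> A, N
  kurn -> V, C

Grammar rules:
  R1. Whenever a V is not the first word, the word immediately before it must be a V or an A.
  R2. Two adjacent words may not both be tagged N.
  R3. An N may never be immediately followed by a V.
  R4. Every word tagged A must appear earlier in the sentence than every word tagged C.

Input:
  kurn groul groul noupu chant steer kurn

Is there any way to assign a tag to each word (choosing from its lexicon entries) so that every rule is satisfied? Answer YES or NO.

NO

Candidates per position — 1:kurn {V,C}; 2:groul {A,N}; 3:groul {A,N}; 4:noupu {C}; 5:chant {A}; 6:steer {A,N}; 7:kurn {V,C}.
Rule 4 cannot be satisfied by any choice of tags from the lexicon.
So there is no consistent tagging.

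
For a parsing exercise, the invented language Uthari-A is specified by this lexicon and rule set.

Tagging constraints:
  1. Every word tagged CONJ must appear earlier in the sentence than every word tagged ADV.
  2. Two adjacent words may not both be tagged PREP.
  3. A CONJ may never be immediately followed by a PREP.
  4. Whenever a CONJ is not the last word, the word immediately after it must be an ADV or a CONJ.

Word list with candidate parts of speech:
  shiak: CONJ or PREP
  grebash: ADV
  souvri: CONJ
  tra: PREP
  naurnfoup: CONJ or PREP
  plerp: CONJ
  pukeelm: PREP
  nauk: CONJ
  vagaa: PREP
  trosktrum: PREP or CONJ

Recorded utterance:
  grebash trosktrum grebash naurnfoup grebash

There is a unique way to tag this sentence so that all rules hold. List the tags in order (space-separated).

Candidates per position — 1:grebash {ADV}; 2:trosktrum {PREP,CONJ}; 3:grebash {ADV}; 4:naurnfoup {CONJ,PREP}; 5:grebash {ADV}.
Word 2 cannot be CONJ — rule 1 would then fail for every completion. It is PREP.
Word 4 cannot be CONJ — rule 1 would then fail for every completion. It is PREP.
So the tagging must be: ADV PREP ADV PREP ADV.
Check: rule 1 ✓; rule 2 ✓; rule 3 ✓; rule 4 ✓.

ADV PREP ADV PREP ADV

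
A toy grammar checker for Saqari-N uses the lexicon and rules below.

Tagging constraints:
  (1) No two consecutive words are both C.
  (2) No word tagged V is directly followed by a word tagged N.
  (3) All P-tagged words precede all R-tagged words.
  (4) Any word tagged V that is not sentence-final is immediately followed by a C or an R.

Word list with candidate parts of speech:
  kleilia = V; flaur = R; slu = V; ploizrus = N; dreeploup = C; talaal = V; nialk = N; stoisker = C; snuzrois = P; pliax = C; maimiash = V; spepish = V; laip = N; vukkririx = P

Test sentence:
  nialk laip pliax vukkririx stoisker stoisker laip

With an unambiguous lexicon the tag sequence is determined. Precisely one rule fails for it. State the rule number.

Fixed tagging: N N C P C C N.
Applying the rules: R1 ✗, R2 ✓, R3 ✓, R4 ✓.
Only rule 1 fails.

1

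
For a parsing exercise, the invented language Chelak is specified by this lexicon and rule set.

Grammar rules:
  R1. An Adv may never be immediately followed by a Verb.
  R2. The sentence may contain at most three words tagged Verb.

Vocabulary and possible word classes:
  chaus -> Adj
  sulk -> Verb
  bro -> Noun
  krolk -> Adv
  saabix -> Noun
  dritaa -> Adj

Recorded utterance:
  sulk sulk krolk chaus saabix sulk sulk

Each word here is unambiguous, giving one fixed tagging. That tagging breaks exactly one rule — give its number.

2

Fixed tagging: Verb Verb Adv Adj Noun Verb Verb.
Applying the rules: R1 ok, R2 fails.
Only rule 2 fails.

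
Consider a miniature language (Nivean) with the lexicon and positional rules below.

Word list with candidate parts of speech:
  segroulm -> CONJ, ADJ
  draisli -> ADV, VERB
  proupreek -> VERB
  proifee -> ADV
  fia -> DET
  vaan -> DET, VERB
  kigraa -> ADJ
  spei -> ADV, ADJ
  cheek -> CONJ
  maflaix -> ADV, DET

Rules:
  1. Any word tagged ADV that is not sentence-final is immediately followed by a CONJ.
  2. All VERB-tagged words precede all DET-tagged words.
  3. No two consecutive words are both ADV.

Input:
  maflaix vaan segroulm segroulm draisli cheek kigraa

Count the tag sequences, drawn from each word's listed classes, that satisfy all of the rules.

4

Candidates per position — 1:maflaix {ADV,DET}; 2:vaan {DET,VERB}; 3:segroulm {CONJ,ADJ}; 4:segroulm {CONJ,ADJ}; 5:draisli {ADV,VERB}; 6:cheek {CONJ}; 7:kigraa {ADJ}.
There are 32 candidate sequences in total.
The sequences that satisfy every rule: DET DET CONJ CONJ ADV CONJ ADJ; DET DET CONJ ADJ ADV CONJ ADJ; DET DET ADJ CONJ ADV CONJ ADJ; DET DET ADJ ADJ ADV CONJ ADJ.
Count = 4.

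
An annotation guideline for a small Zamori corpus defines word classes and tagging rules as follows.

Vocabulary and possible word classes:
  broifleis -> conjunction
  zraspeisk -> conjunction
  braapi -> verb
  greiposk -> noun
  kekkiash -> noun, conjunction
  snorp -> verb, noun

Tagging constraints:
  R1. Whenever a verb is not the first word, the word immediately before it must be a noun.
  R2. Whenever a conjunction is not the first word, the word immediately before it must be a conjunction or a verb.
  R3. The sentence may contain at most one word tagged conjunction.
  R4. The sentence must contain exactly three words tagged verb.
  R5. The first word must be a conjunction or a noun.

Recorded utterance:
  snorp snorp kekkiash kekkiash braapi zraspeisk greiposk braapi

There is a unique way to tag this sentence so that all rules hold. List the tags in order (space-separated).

noun verb noun noun verb conjunction noun verb

Candidates per position — 1:snorp {verb,noun}; 2:snorp {verb,noun}; 3:kekkiash {noun,conjunction}; 4:kekkiash {noun,conjunction}; 5:braapi {verb}; 6:zraspeisk {conjunction}; 7:greiposk {noun}; 8:braapi {verb}.
Position 1: tagging it verb would leave rule 5 unsatisfiable, so it must be noun.
Position 2: tagging it noun would leave rule 4 unsatisfiable, so it must be verb.
Position 3: tagging it conjunction would leave rule 3 unsatisfiable, so it must be noun.
Position 4: tagging it conjunction would leave rule 1 unsatisfiable, so it must be noun.
That leaves exactly one tagging: noun verb noun noun verb conjunction noun verb.
Verifying each rule — rule 1 ok; rule 2 ok; rule 3 ok; rule 4 ok; rule 5 ok.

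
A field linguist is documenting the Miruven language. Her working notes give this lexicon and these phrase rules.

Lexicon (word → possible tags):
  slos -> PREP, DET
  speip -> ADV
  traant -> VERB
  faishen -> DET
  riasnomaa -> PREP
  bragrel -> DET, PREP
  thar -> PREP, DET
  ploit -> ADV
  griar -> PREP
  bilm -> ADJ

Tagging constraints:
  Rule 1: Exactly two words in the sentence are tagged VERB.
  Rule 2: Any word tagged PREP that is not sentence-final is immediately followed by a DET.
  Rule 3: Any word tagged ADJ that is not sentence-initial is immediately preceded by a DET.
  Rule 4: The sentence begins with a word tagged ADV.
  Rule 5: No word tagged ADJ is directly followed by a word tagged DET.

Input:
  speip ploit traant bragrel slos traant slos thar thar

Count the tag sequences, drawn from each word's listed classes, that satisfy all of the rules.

Candidates per position — 1:speip {ADV}; 2:ploit {ADV}; 3:traant {VERB}; 4:bragrel {DET,PREP}; 5:slos {PREP,DET}; 6:traant {VERB}; 7:slos {PREP,DET}; 8:thar {PREP,DET}; 9:thar {PREP,DET}.
There are 32 candidate sequences in total.
Checking each against the rules leaves 10 sequences.
Count = 10.

10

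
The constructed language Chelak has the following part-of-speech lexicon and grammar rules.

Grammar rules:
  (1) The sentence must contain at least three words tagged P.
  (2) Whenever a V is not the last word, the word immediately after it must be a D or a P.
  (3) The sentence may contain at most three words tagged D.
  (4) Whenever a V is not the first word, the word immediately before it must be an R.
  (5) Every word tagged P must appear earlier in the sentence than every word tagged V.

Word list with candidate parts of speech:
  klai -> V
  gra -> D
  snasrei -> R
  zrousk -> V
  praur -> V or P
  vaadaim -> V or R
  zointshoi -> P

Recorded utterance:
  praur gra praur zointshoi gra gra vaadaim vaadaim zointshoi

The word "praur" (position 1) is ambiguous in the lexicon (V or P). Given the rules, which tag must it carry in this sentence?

Candidates per position — 1:praur {V,P}; 2:gra {D}; 3:praur {V,P}; 4:zointshoi {P}; 5:gra {D}; 6:gra {D}; 7:vaadaim {V,R}; 8:vaadaim {V,R}; 9:zointshoi {P}.
Position 1: V is ruled out by rule 5; that leaves P.
Position 3: V is ruled out by rule 4; that leaves P.
Position 7: V is ruled out by rule 2; that leaves R.
Position 8: V is ruled out by rule 5; that leaves R.
The unique satisfying tagging is: P D P P D D R R P.
Checking: rule 1 satisfied; rule 2 satisfied; rule 3 satisfied; rule 4 satisfied; rule 5 satisfied.

P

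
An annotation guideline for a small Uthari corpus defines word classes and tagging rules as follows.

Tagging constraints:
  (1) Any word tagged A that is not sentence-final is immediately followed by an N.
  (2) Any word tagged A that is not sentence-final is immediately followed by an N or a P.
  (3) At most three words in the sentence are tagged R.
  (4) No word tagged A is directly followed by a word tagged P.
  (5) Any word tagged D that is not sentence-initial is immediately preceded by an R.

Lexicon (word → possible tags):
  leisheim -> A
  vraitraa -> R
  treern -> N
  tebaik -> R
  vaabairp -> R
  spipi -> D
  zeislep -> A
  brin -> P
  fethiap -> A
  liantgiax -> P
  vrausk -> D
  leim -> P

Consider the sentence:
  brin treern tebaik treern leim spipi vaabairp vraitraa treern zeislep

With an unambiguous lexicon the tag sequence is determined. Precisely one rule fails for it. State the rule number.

5

Fixed tagging: P N R N P D R R N A.
Checking each rule: R1 ✓, R2 ✓, R3 ✓, R4 ✓, R5 ✗.
Only rule 5 fails.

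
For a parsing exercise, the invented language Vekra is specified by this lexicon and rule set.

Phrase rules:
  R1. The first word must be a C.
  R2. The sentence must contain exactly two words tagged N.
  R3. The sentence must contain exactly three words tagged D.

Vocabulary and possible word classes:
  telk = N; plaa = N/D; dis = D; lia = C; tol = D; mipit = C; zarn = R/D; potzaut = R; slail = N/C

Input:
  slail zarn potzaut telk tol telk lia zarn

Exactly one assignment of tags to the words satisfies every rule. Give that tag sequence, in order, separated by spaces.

C D R N D N C D

Candidates per position — 1:slail {N,C}; 2:zarn {R,D}; 3:potzaut {R}; 4:telk {N}; 5:tol {D}; 6:telk {N}; 7:lia {C}; 8:zarn {R,D}.
Word 1 cannot be N — rule 1 would then fail for every completion. It is C.
Word 2 cannot be R — rule 3 would then fail for every completion. It is D.
Word 8 cannot be R — rule 3 would then fail for every completion. It is D.
That leaves exactly one tagging: C D R N D N C D.
Rule-by-rule: rule 1 ✓; rule 2 ✓; rule 3 ✓.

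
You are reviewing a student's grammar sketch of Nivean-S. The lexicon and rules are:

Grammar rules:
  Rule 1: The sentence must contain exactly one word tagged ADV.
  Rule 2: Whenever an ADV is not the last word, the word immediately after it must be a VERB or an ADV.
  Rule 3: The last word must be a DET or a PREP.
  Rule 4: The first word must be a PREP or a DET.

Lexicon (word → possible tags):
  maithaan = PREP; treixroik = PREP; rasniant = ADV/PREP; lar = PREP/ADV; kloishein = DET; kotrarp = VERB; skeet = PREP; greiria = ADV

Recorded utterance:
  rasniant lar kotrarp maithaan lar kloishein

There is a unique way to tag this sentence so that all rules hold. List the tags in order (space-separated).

Candidates per position — 1:rasniant {ADV,PREP}; 2:lar {PREP,ADV}; 3:kotrarp {VERB}; 4:maithaan {PREP}; 5:lar {PREP,ADV}; 6:kloishein {DET}.
Position 1: ADV is ruled out by rule 4; that leaves PREP.
Position 5: ADV is ruled out by rule 2; that leaves PREP.
Position 2: PREP is ruled out by rule 1; that leaves ADV.
That leaves exactly one tagging: PREP ADV VERB PREP PREP DET.
Check: rule 1 ✓; rule 2 ✓; rule 3 ✓; rule 4 ✓.

PREP ADV VERB PREP PREP DET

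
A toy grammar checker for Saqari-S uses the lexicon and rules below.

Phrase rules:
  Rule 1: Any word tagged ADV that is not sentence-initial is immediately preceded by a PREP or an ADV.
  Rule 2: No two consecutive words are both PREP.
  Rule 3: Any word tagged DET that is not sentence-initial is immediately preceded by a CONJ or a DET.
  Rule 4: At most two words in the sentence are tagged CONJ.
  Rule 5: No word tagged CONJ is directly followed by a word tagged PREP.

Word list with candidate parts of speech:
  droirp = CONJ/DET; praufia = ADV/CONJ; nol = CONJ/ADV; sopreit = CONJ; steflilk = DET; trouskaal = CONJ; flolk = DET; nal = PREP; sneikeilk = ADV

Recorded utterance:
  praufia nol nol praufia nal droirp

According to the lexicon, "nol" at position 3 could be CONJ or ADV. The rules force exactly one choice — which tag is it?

ADV

Candidates per position — 1:praufia {ADV,CONJ}; 2:nol {CONJ,ADV}; 3:nol {CONJ,ADV}; 4:praufia {ADV,CONJ}; 5:nal {PREP}; 6:droirp {CONJ,DET}.
At position 4, choosing CONJ makes rule 5 impossible to satisfy; hence ADV.
At position 6, choosing DET makes rule 3 impossible to satisfy; hence CONJ.
At position 1, choosing CONJ makes rule 1 impossible to satisfy; hence ADV.
At position 2, choosing CONJ makes rule 1 impossible to satisfy; hence ADV.
At position 3, choosing CONJ makes rule 1 impossible to satisfy; hence ADV.
The only consistent sequence is: ADV ADV ADV ADV PREP CONJ.
Check: rule 1 holds; rule 2 holds; rule 3 holds; rule 4 holds; rule 5 holds.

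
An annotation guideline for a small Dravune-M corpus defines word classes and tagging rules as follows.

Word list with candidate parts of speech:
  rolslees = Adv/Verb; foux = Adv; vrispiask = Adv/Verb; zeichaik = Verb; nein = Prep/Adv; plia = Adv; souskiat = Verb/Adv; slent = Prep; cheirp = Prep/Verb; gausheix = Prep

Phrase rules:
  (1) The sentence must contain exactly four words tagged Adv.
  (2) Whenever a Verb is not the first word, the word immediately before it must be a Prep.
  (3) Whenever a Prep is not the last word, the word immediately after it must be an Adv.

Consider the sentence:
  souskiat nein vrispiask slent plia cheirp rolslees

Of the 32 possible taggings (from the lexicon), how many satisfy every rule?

2

Candidates per position — 1:souskiat {Verb,Adv}; 2:nein {Prep,Adv}; 3:vrispiask {Adv,Verb}; 4:slent {Prep}; 5:plia {Adv}; 6:cheirp {Prep,Verb}; 7:rolslees {Adv,Verb}.
There are 32 candidate sequences in total.
The sequences that satisfy every rule: Verb Adv Adv Prep Adv Prep Adv; Adv Prep Adv Prep Adv Prep Adv.
Count = 2.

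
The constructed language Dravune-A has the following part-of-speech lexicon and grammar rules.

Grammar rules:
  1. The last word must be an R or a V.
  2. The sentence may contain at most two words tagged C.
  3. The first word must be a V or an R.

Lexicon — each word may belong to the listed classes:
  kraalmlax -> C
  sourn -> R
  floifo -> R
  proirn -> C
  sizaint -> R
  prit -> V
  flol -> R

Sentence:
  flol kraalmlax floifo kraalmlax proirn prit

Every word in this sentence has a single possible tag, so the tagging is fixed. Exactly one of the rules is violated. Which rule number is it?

Fixed tagging: R C R C C V.
Checking each rule: R1 ok, R2 fails, R3 ok.
Only rule 2 fails.

2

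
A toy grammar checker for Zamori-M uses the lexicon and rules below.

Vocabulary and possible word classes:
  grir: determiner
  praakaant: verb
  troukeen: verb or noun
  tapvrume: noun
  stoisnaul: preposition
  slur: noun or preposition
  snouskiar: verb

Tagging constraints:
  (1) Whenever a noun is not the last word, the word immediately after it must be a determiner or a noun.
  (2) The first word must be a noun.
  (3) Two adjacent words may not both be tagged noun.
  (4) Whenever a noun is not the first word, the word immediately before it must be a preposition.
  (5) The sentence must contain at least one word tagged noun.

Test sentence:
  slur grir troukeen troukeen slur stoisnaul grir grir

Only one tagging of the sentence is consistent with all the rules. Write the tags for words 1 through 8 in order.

noun determiner verb verb preposition preposition determiner determiner

Candidates per position — 1:slur {noun,preposition}; 2:grir {determiner}; 3:troukeen {verb,noun}; 4:troukeen {verb,noun}; 5:slur {noun,preposition}; 6:stoisnaul {preposition}; 7:grir {determiner}; 8:grir {determiner}.
If word 1 were preposition, no tagging could satisfy rule 2; so word 1 is noun.
If word 3 were noun, no tagging could satisfy rule 1; so word 3 is verb.
If word 4 were noun, no tagging could satisfy rule 1; so word 4 is verb.
If word 5 were noun, no tagging could satisfy rule 1; so word 5 is preposition.
The only consistent sequence is: noun determiner verb verb preposition preposition determiner determiner.
Verifying each rule — rule 1 holds; rule 2 holds; rule 3 holds; rule 4 holds; rule 5 holds.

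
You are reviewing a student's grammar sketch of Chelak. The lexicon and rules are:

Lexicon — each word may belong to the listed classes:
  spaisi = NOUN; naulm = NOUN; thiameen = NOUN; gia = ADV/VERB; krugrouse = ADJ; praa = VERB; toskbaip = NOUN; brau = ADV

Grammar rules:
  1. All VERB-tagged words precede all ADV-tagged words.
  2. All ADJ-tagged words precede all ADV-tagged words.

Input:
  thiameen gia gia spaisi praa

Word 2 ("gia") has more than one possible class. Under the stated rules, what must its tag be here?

Candidates per position — 1:thiameen {NOUN}; 2:gia {ADV,VERB}; 3:gia {ADV,VERB}; 4:spaisi {NOUN}; 5:praa {VERB}.
Position 2: tagging it ADV would leave rule 1 unsatisfiable, so it must be VERB.
Position 3: tagging it ADV would leave rule 1 unsatisfiable, so it must be VERB.
So the tagging must be: NOUN VERB VERB NOUN VERB.
Rule-by-rule: rule 1 satisfied; rule 2 satisfied.

VERB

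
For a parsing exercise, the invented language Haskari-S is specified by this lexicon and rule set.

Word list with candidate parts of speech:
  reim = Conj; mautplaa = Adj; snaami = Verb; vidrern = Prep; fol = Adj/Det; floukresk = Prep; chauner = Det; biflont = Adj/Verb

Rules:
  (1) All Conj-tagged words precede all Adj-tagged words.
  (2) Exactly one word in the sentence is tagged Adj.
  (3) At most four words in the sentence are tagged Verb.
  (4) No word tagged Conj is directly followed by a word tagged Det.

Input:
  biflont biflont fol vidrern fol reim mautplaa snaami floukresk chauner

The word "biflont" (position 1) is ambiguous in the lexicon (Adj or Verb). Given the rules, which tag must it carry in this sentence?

Verb

Candidates per position — 1:biflont {Adj,Verb}; 2:biflont {Adj,Verb}; 3:fol {Adj,Det}; 4:vidrern {Prep}; 5:fol {Adj,Det}; 6:reim {Conj}; 7:mautplaa {Adj}; 8:snaami {Verb}; 9:floukresk {Prep}; 10:chauner {Det}.
If word 1 were Adj, no tagging could satisfy rule 1; so word 1 is Verb.
If word 2 were Adj, no tagging could satisfy rule 1; so word 2 is Verb.
If word 3 were Adj, no tagging could satisfy rule 1; so word 3 is Det.
If word 5 were Adj, no tagging could satisfy rule 1; so word 5 is Det.
So the tagging must be: Verb Verb Det Prep Det Conj Adj Verb Prep Det.
Checking: rule 1 ok; rule 2 ok; rule 3 ok; rule 4 ok.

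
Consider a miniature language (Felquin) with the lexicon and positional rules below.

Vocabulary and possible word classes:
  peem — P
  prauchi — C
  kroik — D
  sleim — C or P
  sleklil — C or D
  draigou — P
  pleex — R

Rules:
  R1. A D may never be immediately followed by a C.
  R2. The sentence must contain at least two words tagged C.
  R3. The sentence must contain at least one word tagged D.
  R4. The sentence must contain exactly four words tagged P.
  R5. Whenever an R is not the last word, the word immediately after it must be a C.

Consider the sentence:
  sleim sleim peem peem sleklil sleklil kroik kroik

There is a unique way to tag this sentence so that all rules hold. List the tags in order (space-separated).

Candidates per position — 1:sleim {C,P}; 2:sleim {C,P}; 3:peem {P}; 4:peem {P}; 5:sleklil {C,D}; 6:sleklil {C,D}; 7:kroik {D}; 8:kroik {D}.
Word 1 cannot be C — rule 4 would then fail for every completion. It is P.
Word 2 cannot be C — rule 4 would then fail for every completion. It is P.
Word 5 cannot be D — rule 2 would then fail for every completion. It is C.
Word 6 cannot be D — rule 2 would then fail for every completion. It is C.
That leaves exactly one tagging: P P P P C C D D.
Check: rule 1 ✓; rule 2 ✓; rule 3 ✓; rule 4 ✓; rule 5 ✓.

P P P P C C D D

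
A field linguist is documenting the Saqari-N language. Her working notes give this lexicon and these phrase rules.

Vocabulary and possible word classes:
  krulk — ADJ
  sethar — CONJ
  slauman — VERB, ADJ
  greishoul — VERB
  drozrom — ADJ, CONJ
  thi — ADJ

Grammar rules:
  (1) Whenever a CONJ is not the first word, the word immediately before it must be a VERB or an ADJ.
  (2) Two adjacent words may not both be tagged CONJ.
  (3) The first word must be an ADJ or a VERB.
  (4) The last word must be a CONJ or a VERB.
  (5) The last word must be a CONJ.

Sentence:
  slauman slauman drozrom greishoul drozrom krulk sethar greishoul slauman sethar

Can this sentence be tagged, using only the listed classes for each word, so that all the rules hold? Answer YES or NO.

Candidates per position — 1:slauman {VERB,ADJ}; 2:slauman {VERB,ADJ}; 3:drozrom {ADJ,CONJ}; 4:greishoul {VERB}; 5:drozrom {ADJ,CONJ}; 6:krulk {ADJ}; 7:sethar {CONJ}; 8:greishoul {VERB}; 9:slauman {VERB,ADJ}; 10:sethar {CONJ}.
One satisfying assignment: ADJ VERB ADJ VERB ADJ ADJ CONJ VERB ADJ CONJ.
Rule-by-rule: rule 1 ✓; rule 2 ✓; rule 3 ✓; rule 4 ✓; rule 5 ✓.

YES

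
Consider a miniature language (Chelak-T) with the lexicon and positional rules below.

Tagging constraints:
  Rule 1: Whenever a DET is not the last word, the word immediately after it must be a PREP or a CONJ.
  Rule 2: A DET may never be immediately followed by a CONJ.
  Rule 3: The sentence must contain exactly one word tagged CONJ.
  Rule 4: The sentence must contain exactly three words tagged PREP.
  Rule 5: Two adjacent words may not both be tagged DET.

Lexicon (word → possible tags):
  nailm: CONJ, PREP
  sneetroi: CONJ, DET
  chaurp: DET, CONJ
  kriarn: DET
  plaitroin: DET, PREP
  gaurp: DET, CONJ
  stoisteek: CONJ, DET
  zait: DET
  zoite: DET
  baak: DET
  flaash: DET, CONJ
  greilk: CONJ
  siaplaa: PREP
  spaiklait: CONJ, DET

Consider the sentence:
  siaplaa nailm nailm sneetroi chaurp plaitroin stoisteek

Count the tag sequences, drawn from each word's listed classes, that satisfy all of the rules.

Candidates per position — 1:siaplaa {PREP}; 2:nailm {CONJ,PREP}; 3:nailm {CONJ,PREP}; 4:sneetroi {CONJ,DET}; 5:chaurp {DET,CONJ}; 6:plaitroin {DET,PREP}; 7:stoisteek {CONJ,DET}.
There are 64 candidate sequences in total.
Every candidate sequence violates at least one rule; no consistent tagging exists.
Count = 0.

0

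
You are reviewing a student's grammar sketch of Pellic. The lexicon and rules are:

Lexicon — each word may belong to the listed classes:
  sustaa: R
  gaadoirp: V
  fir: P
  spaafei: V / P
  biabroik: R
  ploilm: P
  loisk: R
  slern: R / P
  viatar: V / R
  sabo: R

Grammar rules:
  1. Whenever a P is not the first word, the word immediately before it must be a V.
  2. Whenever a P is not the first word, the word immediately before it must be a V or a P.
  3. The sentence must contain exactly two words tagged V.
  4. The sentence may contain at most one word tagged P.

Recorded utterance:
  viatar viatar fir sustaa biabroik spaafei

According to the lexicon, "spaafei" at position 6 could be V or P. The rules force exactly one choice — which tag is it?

V

Candidates per position — 1:viatar {V,R}; 2:viatar {V,R}; 3:fir {P}; 4:sustaa {R}; 5:biabroik {R}; 6:spaafei {V,P}.
If word 2 were R, no tagging could satisfy rule 1; so word 2 is V.
If word 6 were P, no tagging could satisfy rule 1; so word 6 is V.
If word 1 were V, no tagging could satisfy rule 3; so word 1 is R.
So the tagging must be: R V P R R V.
Verifying each rule — rule 1 satisfied; rule 2 satisfied; rule 3 satisfied; rule 4 satisfied.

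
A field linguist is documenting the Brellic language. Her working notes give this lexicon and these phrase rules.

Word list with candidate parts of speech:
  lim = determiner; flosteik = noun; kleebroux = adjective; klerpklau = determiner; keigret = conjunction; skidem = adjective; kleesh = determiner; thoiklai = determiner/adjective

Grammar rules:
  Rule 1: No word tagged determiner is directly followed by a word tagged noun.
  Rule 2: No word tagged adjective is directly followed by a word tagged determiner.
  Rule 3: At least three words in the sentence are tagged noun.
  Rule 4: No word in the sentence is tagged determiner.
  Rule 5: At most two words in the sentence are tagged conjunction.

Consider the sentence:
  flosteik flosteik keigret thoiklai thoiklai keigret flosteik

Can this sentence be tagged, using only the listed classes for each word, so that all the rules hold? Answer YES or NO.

Candidates per position — 1:flosteik {noun}; 2:flosteik {noun}; 3:keigret {conjunction}; 4:thoiklai {determiner,adjective}; 5:thoiklai {determiner,adjective}; 6:keigret {conjunction}; 7:flosteik {noun}.
One satisfying assignment: noun noun conjunction adjective adjective conjunction noun.
Rule-by-rule: rule 1 ✓; rule 2 ✓; rule 3 ✓; rule 4 ✓; rule 5 ✓.

YES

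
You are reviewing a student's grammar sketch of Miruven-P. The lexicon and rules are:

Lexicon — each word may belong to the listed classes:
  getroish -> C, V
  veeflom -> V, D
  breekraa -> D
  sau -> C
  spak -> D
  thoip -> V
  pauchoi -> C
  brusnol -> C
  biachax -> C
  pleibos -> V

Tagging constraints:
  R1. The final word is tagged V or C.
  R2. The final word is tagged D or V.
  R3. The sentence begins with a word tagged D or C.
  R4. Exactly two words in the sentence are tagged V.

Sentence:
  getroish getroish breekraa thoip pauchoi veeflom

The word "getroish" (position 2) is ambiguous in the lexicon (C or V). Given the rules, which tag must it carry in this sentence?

Candidates per position — 1:getroish {C,V}; 2:getroish {C,V}; 3:breekraa {D}; 4:thoip {V}; 5:pauchoi {C}; 6:veeflom {V,D}.
Position 1: V is ruled out by rule 3; that leaves C.
Position 6: D is ruled out by rule 1; that leaves V.
Position 2: V is ruled out by rule 4; that leaves C.
The unique satisfying tagging is: C C D V C V.
Checking: rule 1 ✓; rule 2 ✓; rule 3 ✓; rule 4 ✓.

C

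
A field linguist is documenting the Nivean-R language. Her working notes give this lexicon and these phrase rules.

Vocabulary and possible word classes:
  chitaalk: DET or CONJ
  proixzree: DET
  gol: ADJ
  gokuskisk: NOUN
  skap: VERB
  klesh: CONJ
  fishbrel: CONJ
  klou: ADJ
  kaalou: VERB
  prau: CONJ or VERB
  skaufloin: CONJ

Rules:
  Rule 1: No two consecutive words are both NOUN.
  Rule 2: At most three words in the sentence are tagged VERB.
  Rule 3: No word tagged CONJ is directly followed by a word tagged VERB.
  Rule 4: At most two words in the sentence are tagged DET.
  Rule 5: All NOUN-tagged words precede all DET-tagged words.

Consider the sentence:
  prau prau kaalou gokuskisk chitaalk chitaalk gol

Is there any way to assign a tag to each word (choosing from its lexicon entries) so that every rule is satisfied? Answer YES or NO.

Candidates per position — 1:prau {CONJ,VERB}; 2:prau {CONJ,VERB}; 3:kaalou {VERB}; 4:gokuskisk {NOUN}; 5:chitaalk {DET,CONJ}; 6:chitaalk {DET,CONJ}; 7:gol {ADJ}.
One satisfying assignment: VERB VERB VERB NOUN DET DET ADJ.
Checking: rule 1 ✓; rule 2 ✓; rule 3 ✓; rule 4 ✓; rule 5 ✓.

YES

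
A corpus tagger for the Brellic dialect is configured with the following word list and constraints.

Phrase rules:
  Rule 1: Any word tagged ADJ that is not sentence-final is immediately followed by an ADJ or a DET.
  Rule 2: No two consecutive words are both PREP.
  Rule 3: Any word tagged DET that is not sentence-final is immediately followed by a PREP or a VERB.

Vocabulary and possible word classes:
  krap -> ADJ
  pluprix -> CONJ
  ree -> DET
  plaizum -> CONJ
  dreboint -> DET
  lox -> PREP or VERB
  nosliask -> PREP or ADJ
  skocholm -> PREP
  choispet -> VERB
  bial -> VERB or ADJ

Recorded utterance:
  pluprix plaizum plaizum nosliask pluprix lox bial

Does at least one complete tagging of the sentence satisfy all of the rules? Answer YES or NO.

Candidates per position — 1:pluprix {CONJ}; 2:plaizum {CONJ}; 3:plaizum {CONJ}; 4:nosliask {PREP,ADJ}; 5:pluprix {CONJ}; 6:lox {PREP,VERB}; 7:bial {VERB,ADJ}.
One satisfying assignment: CONJ CONJ CONJ PREP CONJ PREP VERB.
Rule-by-rule: rule 1 holds; rule 2 holds; rule 3 holds.

YES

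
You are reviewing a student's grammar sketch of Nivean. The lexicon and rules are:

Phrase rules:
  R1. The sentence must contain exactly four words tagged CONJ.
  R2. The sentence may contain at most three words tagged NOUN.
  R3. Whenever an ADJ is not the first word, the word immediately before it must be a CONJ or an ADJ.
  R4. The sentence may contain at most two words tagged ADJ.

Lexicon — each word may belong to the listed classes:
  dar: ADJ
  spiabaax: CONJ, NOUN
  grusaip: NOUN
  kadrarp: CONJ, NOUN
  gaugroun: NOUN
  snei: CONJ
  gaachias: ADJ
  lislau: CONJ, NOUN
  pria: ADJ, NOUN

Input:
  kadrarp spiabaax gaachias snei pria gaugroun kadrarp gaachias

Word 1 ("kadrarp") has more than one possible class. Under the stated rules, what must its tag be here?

Candidates per position — 1:kadrarp {CONJ,NOUN}; 2:spiabaax {CONJ,NOUN}; 3:gaachias {ADJ}; 4:snei {CONJ}; 5:pria {ADJ,NOUN}; 6:gaugroun {NOUN}; 7:kadrarp {CONJ,NOUN}; 8:gaachias {ADJ}.
Position 1: tagging it NOUN would leave rule 1 unsatisfiable, so it must be CONJ.
Position 2: tagging it NOUN would leave rule 1 unsatisfiable, so it must be CONJ.
Position 5: tagging it ADJ would leave rule 4 unsatisfiable, so it must be NOUN.
Position 7: tagging it NOUN would leave rule 1 unsatisfiable, so it must be CONJ.
That leaves exactly one tagging: CONJ CONJ ADJ CONJ NOUN NOUN CONJ ADJ.
Rule-by-rule: rule 1 ✓; rule 2 ✓; rule 3 ✓; rule 4 ✓.

CONJ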